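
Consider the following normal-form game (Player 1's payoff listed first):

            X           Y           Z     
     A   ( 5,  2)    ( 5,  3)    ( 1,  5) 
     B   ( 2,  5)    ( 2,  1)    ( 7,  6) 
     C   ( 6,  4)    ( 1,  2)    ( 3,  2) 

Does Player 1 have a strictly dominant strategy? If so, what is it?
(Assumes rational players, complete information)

No strictly dominant strategy exists for Player 1

Work:
A strategy strictly dominates another if it gives a strictly higher payoff against every opponent action. Compare each pair of P1's strategies column-by-column:
  A vs B: [5 vs 2, 5 vs 2, 1 vs 7] → A does not strictly dominate B (column Z: 1 ≤ 7)
  A vs C: [5 vs 6, 5 vs 1, 1 vs 3] → A does not strictly dominate C (column X: 5 ≤ 6)
  B vs A: [2 vs 5, 2 vs 5, 7 vs 1] → B does not strictly dominate A (column X: 2 ≤ 5)
  B vs C: [2 vs 6, 2 vs 1, 7 vs 3] → B does not strictly dominate C (column X: 2 ≤ 6)
  C vs A: [6 vs 5, 1 vs 5, 3 vs 1] → C does not strictly dominate A (column Y: 1 ≤ 5)
  C vs B: [6 vs 2, 1 vs 2, 3 vs 7] → C does not strictly dominate B (column Y: 1 ≤ 2)
No single strategy strictly dominates all others → no strictly dominant strategy.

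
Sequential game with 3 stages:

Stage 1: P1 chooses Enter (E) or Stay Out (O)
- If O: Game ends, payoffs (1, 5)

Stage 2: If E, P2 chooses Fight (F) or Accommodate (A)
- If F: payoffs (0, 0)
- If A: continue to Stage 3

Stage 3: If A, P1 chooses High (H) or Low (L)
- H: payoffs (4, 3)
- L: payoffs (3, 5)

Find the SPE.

SPE: (E, A, H); Outcome (4, 3)

Work:
Stage 3: P1 chooses H (4 vs 3)
Stage 2: P2: F->0, A->3 (anticipating H). Choose A
Stage 1: P1: O->1, E->4 (anticipating A, H). Choose E
SPE path: E -> A -> H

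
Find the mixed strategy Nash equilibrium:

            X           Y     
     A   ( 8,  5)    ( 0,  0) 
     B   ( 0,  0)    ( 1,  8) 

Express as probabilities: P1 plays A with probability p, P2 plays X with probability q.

p = 0.6154, q = 0.1111

Work:
Find probabilities that make opponent indifferent:
P2 chooses q to make P1 indifferent between A and B
P1 chooses p to make P2 indifferent between X and Y
Mixed NE: P1 plays (A: 0.6154, B: 0.3846), P2 plays (X: 0.1111, Y: 0.8889)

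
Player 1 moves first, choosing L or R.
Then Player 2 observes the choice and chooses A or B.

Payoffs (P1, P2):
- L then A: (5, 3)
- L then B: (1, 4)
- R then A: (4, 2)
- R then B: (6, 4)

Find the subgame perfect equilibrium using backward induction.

P1 plays R, P2 plays B after L and B after R; Payoff (6, 4)

Work:
Backward induction:
After L: P2 chooses B → P1 gets 1
After R: P2 chooses B → P1 gets 6
P1 chooses R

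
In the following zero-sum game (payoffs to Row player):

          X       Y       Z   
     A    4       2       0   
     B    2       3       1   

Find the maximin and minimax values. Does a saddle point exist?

Maximin = 1, Minimax = 1, Saddle: True

Work:
Row minimums: [0, 1] → maximin = 1
Column maximums: [4, 3, 1] → minimax = 1
Saddle point exists! Game value = 1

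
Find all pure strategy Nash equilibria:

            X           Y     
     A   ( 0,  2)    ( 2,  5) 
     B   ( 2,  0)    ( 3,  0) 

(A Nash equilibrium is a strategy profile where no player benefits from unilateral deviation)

Nash equilibrium: (B, X), (B, Y)

Work:
Best responses:
  P1 vs X: payoffs [0, 2] → best response B (payoff 2)
  P1 vs Y: payoffs [2, 3] → best response B (payoff 3)
  P2 vs A: payoffs [2, 5] → best response Y (payoff 5)
  P2 vs B: payoffs [0, 0] → best response X/Y (payoff 0)
Mutual best responses: (B,X), (B,Y) → Nash equilibria.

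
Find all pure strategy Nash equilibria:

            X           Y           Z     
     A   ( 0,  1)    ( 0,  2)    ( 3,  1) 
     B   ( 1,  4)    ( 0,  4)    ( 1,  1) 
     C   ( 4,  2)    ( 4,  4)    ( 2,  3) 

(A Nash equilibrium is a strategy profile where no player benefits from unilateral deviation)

Nash equilibrium: (C, Y)

Work:
Best responses:
  P1 vs X: payoffs [0, 1, 4] → best response C (payoff 4)
  P1 vs Y: payoffs [0, 0, 4] → best response C (payoff 4)
  P1 vs Z: payoffs [3, 1, 2] → best response A (payoff 3)
  P2 vs A: payoffs [1, 2, 1] → best response Y (payoff 2)
  P2 vs B: payoffs [4, 4, 1] → best response X/Y (payoff 4)
  P2 vs C: payoffs [2, 4, 3] → best response Y (payoff 4)
Mutual best responses: (C,Y) → Nash equilibria.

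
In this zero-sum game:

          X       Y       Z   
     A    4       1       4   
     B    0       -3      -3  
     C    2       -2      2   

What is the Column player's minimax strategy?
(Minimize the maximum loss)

Column should play Y, value = 1

Work:
Column player minimizes Row's maximum payoff:
Column X: max payoff to Row = 4
Column Y: max payoff to Row = 1
Column Z: max payoff to Row = 4
Minimum is 1, achieved by column Y.
Minimax strategy: Y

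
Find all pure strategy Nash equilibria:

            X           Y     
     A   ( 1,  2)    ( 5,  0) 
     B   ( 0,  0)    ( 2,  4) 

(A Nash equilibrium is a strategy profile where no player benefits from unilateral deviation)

Nash equilibrium: (A, X)

Work:
Best responses:
  P1 vs X: payoffs [1, 0] → best response A (payoff 1)
  P1 vs Y: payoffs [5, 2] → best response A (payoff 5)
  P2 vs A: payoffs [2, 0] → best response X (payoff 2)
  P2 vs B: payoffs [0, 4] → best response Y (payoff 4)
Mutual best responses: (A,X) → Nash equilibria.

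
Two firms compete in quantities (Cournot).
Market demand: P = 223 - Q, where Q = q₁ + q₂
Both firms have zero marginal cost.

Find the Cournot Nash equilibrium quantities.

q₁* = q₂* = 74.33; P* = 74.33

Work:
Profit: π_i = P·q_i = (a - q_i - q_j)·q_i
FOC: ∂π_i/∂q_i = a - 2q_i - q_j = 0
Reaction function: q_i = (223 - q_j)/2
Symmetry: q* = 223/3 = 74.33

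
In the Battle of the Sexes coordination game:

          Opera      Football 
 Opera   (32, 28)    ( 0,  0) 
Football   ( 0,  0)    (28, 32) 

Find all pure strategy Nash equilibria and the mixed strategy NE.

Pure NE: (Opera, Opera) and (Football, Football); Mixed NE: p = 0.5333, q = 0.4667

Work:
Check pure NE:
(Opera, Opera): (32, 28) - no unilateral deviation beneficial
(Football, Football): (28, 32) - no unilateral deviation beneficial
Mixed NE: P1 plays Opera with p = 0.5333, P2 plays Opera with q = 0.4667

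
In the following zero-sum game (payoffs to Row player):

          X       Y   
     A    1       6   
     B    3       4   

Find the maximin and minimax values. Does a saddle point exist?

Maximin = 3, Minimax = 3, Saddle: True

Work:
Row minimums: [1, 3] → maximin = 3
Column maximums: [3, 6] → minimax = 3
Saddle point exists! Game value = 3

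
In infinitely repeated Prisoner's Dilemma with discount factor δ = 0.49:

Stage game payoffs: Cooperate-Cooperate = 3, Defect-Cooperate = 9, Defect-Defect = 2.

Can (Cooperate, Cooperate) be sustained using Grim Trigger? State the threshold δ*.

δ* = 0.8571; since δ = 0.49 < 0.8571, cooperation cannot be sustained

Work:
For Grim Trigger:
Cooperate forever: 3/(1-δ)
Defect then punished: 9 + 2·δ/(1-δ)
Need: 3/(1-δ) ≥ 9 + 2·δ/(1-δ)
Solving: δ ≥ (T-R)/(T-P) = (9-3)/(9-2) = 0.8571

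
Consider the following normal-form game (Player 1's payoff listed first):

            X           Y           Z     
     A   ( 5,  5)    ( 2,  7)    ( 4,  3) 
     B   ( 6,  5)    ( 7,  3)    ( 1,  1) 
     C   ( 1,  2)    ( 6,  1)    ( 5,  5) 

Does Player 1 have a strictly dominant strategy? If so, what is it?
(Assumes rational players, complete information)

No strictly dominant strategy exists for Player 1

Work:
A strategy strictly dominates another if it gives a strictly higher payoff against every opponent action. Compare each pair of P1's strategies column-by-column:
  A vs B: [5 vs 6, 2 vs 7, 4 vs 1] → A does not strictly dominate B (column X: 5 ≤ 6)
  A vs C: [5 vs 1, 2 vs 6, 4 vs 5] → A does not strictly dominate C (column Y: 2 ≤ 6)
  B vs A: [6 vs 5, 7 vs 2, 1 vs 4] → B does not strictly dominate A (column Z: 1 ≤ 4)
  B vs C: [6 vs 1, 7 vs 6, 1 vs 5] → B does not strictly dominate C (column Z: 1 ≤ 5)
  C vs A: [1 vs 5, 6 vs 2, 5 vs 4] → C does not strictly dominate A (column X: 1 ≤ 5)
  C vs B: [1 vs 6, 6 vs 7, 5 vs 1] → C does not strictly dominate B (column X: 1 ≤ 6)
No single strategy strictly dominates all others → no strictly dominant strategy.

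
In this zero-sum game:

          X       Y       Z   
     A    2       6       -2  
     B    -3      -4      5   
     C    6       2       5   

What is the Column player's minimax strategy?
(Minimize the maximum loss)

Column should play Z, value = 5

Work:
Column player minimizes Row's maximum payoff:
Column X: max payoff to Row = 6
Column Y: max payoff to Row = 6
Column Z: max payoff to Row = 5
Minimum is 5, achieved by column Z.
Minimax strategy: Z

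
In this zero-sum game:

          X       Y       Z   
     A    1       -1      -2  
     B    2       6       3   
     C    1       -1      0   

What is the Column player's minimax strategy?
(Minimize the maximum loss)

Column should play X, value = 2

Work:
Column player minimizes Row's maximum payoff:
Column X: max payoff to Row = 2
Column Y: max payoff to Row = 6
Column Z: max payoff to Row = 3
Minimum is 2, achieved by column X.
Minimax strategy: X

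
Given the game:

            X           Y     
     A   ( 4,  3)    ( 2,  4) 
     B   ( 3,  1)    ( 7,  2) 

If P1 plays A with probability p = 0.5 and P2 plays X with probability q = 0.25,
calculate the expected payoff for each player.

E[P1] = 4.25, E[P2] = 2.75

Work:
E[P1] = p·q·π₁(A,X) + p·(1-q)·π₁(A,Y) + (1-p)·q·π₁(B,X) + (1-p)·(1-q)·π₁(B,Y)
= 0.5·0.25·4 + 0.5·0.75·2 + 0.5·0.25·3 + 0.5·0.75·7
= 4.25

E[P2] = 2.75 (similar calculation)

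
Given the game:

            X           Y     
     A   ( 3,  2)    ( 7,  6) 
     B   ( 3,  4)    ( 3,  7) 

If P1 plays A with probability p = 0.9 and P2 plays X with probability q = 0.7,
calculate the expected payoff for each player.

E[P1] = 4.08, E[P2] = 3.37

Work:
E[P1] = p·q·π₁(A,X) + p·(1-q)·π₁(A,Y) + (1-p)·q·π₁(B,X) + (1-p)·(1-q)·π₁(B,Y)
= 0.9·0.7·3 + 0.9·0.3·7 + 0.1·0.7·3 + 0.1·0.3·3
= 4.08

E[P2] = 3.37 (similar calculation)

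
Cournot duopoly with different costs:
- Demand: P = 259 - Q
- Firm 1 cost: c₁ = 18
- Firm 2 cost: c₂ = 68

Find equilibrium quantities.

q₁* = 97.0, q₂* = 47.0

Work:
Reaction: q₁ = (259 - 18 - q₂)/2
Reaction: q₂ = (259 - 68 - q₁)/2
Solve simultaneously:
q₁* = (259 - 2×18 + 68)/3 = 97.0
q₂* = (259 - 2×68 + 18)/3 = 47.0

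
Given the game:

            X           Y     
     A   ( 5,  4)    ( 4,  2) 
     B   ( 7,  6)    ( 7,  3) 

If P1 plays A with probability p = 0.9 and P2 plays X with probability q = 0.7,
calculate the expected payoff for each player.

E[P1] = 4.93, E[P2] = 3.57

Work:
E[P1] = p·q·π₁(A,X) + p·(1-q)·π₁(A,Y) + (1-p)·q·π₁(B,X) + (1-p)·(1-q)·π₁(B,Y)
= 0.9·0.7·5 + 0.9·0.3·4 + 0.1·0.7·7 + 0.1·0.3·7
= 4.93

E[P2] = 3.57 (similar calculation)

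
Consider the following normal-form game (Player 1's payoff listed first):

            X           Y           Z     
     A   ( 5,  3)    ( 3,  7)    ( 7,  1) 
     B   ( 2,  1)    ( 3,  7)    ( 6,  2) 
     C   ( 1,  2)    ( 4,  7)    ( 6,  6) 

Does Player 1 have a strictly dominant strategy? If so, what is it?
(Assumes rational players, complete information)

No strictly dominant strategy exists for Player 1

Work:
A strategy strictly dominates another if it gives a strictly higher payoff against every opponent action. Compare each pair of P1's strategies column-by-column:
  A vs B: [5 vs 2, 3 vs 3, 7 vs 6] → A does not strictly dominate B (column Y: 3 ≤ 3)
  A vs C: [5 vs 1, 3 vs 4, 7 vs 6] → A does not strictly dominate C (column Y: 3 ≤ 4)
  B vs A: [2 vs 5, 3 vs 3, 6 vs 7] → B does not strictly dominate A (column X: 2 ≤ 5)
  B vs C: [2 vs 1, 3 vs 4, 6 vs 6] → B does not strictly dominate C (column Y: 3 ≤ 4)
  C vs A: [1 vs 5, 4 vs 3, 6 vs 7] → C does not strictly dominate A (column X: 1 ≤ 5)
  C vs B: [1 vs 2, 4 vs 3, 6 vs 6] → C does not strictly dominate B (column X: 1 ≤ 2)
No single strategy strictly dominates all others → no strictly dominant strategy.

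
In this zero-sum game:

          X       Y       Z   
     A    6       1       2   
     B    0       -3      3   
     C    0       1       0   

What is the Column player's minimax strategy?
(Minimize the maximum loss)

Column should play Y, value = 1

Work:
Column player minimizes Row's maximum payoff:
Column X: max payoff to Row = 6
Column Y: max payoff to Row = 1
Column Z: max payoff to Row = 3
Minimum is 1, achieved by column Y.
Minimax strategy: Y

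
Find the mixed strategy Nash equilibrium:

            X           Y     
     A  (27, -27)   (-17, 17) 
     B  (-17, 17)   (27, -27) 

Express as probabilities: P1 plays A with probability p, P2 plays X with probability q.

p = 0.5, q = 0.5

Work:
Find probabilities that make opponent indifferent:
P2 chooses q to make P1 indifferent between A and B
P1 chooses p to make P2 indifferent between X and Y
Mixed NE: P1 plays (A: 0.5, B: 0.5), P2 plays (X: 0.5, Y: 0.5)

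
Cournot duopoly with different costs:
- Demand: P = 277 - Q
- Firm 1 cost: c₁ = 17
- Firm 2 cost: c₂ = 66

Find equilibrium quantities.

q₁* = 103.0, q₂* = 54.0

Work:
Reaction: q₁ = (277 - 17 - q₂)/2
Reaction: q₂ = (277 - 66 - q₁)/2
Solve simultaneously:
q₁* = (277 - 2×17 + 66)/3 = 103.0
q₂* = (277 - 2×66 + 17)/3 = 54.0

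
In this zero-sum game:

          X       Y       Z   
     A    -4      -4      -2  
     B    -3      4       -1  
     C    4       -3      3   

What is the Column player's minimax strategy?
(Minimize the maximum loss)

Column should play Z, value = 3

Work:
Column player minimizes Row's maximum payoff:
Column X: max payoff to Row = 4
Column Y: max payoff to Row = 4
Column Z: max payoff to Row = 3
Minimum is 3, achieved by column Z.
Minimax strategy: Z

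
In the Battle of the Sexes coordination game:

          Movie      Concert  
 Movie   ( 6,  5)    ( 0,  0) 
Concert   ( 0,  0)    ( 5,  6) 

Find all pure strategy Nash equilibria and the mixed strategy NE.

Pure NE: (Movie, Movie) and (Concert, Concert); Mixed NE: p = 0.5455, q = 0.4545

Work:
Check pure NE:
(Movie, Movie): (6, 5) - no unilateral deviation beneficial
(Concert, Concert): (5, 6) - no unilateral deviation beneficial
Mixed NE: P1 plays Movie with p = 0.5455, P2 plays Movie with q = 0.4545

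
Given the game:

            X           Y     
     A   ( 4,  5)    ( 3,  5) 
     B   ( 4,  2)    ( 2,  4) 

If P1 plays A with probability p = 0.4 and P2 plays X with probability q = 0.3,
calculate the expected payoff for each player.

E[P1] = 2.88, E[P2] = 4.04

Work:
E[P1] = p·q·π₁(A,X) + p·(1-q)·π₁(A,Y) + (1-p)·q·π₁(B,X) + (1-p)·(1-q)·π₁(B,Y)
= 0.4·0.3·4 + 0.4·0.7·3 + 0.6·0.3·4 + 0.6·0.7·2
= 2.88

E[P2] = 4.04 (similar calculation)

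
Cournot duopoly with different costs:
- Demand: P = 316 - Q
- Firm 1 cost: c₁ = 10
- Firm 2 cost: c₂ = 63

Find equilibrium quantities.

q₁* = 119.67, q₂* = 66.67

Work:
Reaction: q₁ = (316 - 10 - q₂)/2
Reaction: q₂ = (316 - 63 - q₁)/2
Solve simultaneously:
q₁* = (316 - 2×10 + 63)/3 = 119.67
q₂* = (316 - 2×63 + 10)/3 = 66.67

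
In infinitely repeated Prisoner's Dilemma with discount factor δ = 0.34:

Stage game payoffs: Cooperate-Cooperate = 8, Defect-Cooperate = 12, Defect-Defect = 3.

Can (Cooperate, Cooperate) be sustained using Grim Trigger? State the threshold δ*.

δ* = 0.4444; since δ = 0.34 < 0.4444, cooperation cannot be sustained

Work:
For Grim Trigger:
Cooperate forever: 8/(1-δ)
Defect then punished: 12 + 3·δ/(1-δ)
Need: 8/(1-δ) ≥ 12 + 3·δ/(1-δ)
Solving: δ ≥ (T-R)/(T-P) = (12-8)/(12-3) = 0.4444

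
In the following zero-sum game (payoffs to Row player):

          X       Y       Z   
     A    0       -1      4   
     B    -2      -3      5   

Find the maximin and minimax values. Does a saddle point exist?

Maximin = -1, Minimax = -1, Saddle: True

Work:
Row minimums: [-1, -3] → maximin = -1
Column maximums: [0, -1, 5] → minimax = -1
Saddle point exists! Game value = -1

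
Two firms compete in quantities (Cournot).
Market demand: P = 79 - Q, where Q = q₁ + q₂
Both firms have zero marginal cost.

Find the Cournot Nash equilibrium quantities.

q₁* = q₂* = 26.33; P* = 26.33

Work:
Profit: π_i = P·q_i = (a - q_i - q_j)·q_i
FOC: ∂π_i/∂q_i = a - 2q_i - q_j = 0
Reaction function: q_i = (79 - q_j)/2
Symmetry: q* = 79/3 = 26.33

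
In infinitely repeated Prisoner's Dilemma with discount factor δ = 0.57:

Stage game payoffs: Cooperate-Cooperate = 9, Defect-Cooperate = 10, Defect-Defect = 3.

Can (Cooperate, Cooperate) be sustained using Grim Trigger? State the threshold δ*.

δ* = 0.1429; since δ = 0.57 ≥ 0.1429, cooperation can be sustained

Work:
For Grim Trigger:
Cooperate forever: 9/(1-δ)
Defect then punished: 10 + 3·δ/(1-δ)
Need: 9/(1-δ) ≥ 10 + 3·δ/(1-δ)
Solving: δ ≥ (T-R)/(T-P) = (10-9)/(10-3) = 0.1429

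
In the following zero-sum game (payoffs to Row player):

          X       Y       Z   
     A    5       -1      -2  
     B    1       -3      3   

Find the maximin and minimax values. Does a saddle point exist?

Maximin = -2, Minimax = -1, Saddle: False

Work:
Row minimums: [-2, -3] → maximin = -2
Column maximums: [5, -1, 3] → minimax = -1
No saddle point (maximin ≠ minimax). Mixed strategy needed.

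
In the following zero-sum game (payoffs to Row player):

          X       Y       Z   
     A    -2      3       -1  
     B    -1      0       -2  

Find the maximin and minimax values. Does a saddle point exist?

Maximin = -2, Minimax = -1, Saddle: False

Work:
Row minimums: [-2, -2] → maximin = -2
Column maximums: [-1, 3, -1] → minimax = -1
No saddle point (maximin ≠ minimax). Mixed strategy needed.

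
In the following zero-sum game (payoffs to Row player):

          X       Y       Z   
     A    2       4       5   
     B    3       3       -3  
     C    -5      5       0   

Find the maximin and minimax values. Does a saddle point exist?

Maximin = 2, Minimax = 3, Saddle: False

Work:
Row minimums: [2, -3, -5] → maximin = 2
Column maximums: [3, 5, 5] → minimax = 3
No saddle point (maximin ≠ minimax). Mixed strategy needed.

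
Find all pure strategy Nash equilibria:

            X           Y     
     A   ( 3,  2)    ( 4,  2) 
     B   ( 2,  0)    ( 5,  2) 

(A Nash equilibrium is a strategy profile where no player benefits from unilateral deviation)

Nash equilibrium: (A, X), (B, Y)

Work:
Best responses:
  P1 vs X: payoffs [3, 2] → best response A (payoff 3)
  P1 vs Y: payoffs [4, 5] → best response B (payoff 5)
  P2 vs A: payoffs [2, 2] → best response X/Y (payoff 2)
  P2 vs B: payoffs [0, 2] → best response Y (payoff 2)
Mutual best responses: (A,X), (B,Y) → Nash equilibria.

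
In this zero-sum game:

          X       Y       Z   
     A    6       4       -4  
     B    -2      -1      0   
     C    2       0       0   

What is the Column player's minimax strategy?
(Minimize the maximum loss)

Column should play Z, value = 0

Work:
Column player minimizes Row's maximum payoff:
Column X: max payoff to Row = 6
Column Y: max payoff to Row = 4
Column Z: max payoff to Row = 0
Minimum is 0, achieved by column Z.
Minimax strategy: Z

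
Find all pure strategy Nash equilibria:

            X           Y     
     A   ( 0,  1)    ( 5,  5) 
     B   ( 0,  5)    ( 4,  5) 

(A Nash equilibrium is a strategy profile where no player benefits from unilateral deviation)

Nash equilibrium: (A, Y), (B, X)

Work:
Best responses:
  P1 vs X: payoffs [0, 0] → best response A/B (payoff 0)
  P1 vs Y: payoffs [5, 4] → best response A (payoff 5)
  P2 vs A: payoffs [1, 5] → best response Y (payoff 5)
  P2 vs B: payoffs [5, 5] → best response X/Y (payoff 5)
Mutual best responses: (A,Y), (B,X) → Nash equilibria.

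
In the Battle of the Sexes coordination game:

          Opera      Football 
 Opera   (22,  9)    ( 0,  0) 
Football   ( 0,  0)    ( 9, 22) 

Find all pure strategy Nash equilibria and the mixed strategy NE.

Pure NE: (Opera, Opera) and (Football, Football); Mixed NE: p = 0.7097, q = 0.2903

Work:
Check pure NE:
(Opera, Opera): (22, 9) - no unilateral deviation beneficial
(Football, Football): (9, 22) - no unilateral deviation beneficial
Mixed NE: P1 plays Opera with p = 0.7097, P2 plays Opera with q = 0.2903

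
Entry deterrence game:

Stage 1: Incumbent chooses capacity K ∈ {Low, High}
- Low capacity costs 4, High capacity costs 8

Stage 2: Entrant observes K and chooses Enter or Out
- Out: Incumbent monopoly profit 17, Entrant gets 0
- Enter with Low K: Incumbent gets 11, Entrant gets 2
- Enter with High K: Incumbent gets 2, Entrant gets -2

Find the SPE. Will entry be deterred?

SPE: (High, Enter|Low, Out|High); Entry deterred. Incumbent net profit = 9

Work:
After Low K: Entrant enters (2 > 0)
After High K: Entrant stays out (-2 < 0)
Incumbent: Low → 11−4=7, High → 17−8=9
Incumbent chooses High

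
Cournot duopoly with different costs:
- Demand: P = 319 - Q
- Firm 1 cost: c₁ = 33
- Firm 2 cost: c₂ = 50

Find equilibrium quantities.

q₁* = 101.0, q₂* = 84.0

Work:
Reaction: q₁ = (319 - 33 - q₂)/2
Reaction: q₂ = (319 - 50 - q₁)/2
Solve simultaneously:
q₁* = (319 - 2×33 + 50)/3 = 101.0
q₂* = (319 - 2×50 + 33)/3 = 84.0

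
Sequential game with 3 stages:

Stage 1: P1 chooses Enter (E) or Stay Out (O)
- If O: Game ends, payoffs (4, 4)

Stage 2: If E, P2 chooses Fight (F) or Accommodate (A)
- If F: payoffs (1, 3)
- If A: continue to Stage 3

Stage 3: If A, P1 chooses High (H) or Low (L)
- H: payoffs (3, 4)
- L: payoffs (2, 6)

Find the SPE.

SPE: (O, A, H); Outcome (4, 4)

Work:
Stage 3: P1 chooses H (3 vs 2)
Stage 2: P2: F->3, A->4 (anticipating H). Choose A
Stage 1: P1: O->4, E->3 (anticipating A, H). Choose O
SPE path: O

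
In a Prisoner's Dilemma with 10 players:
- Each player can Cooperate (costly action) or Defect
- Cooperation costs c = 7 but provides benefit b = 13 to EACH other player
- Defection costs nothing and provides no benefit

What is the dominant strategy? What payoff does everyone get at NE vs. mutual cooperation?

Dominant: Defect; NE payoff = 0; Coop payoff = 110

Work:
Defect dominates (saves cost c = 7, benefit to others is external)
NE: All defect → everyone gets 0
If all cooperate: each receives (9)×13 - 7 = 110
Social dilemma: 110 > 0 but NE gives 0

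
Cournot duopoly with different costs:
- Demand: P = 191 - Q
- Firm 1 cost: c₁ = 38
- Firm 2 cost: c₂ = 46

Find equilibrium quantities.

q₁* = 53.67, q₂* = 45.67

Work:
Reaction: q₁ = (191 - 38 - q₂)/2
Reaction: q₂ = (191 - 46 - q₁)/2
Solve simultaneously:
q₁* = (191 - 2×38 + 46)/3 = 53.67
q₂* = (191 - 2×46 + 38)/3 = 45.67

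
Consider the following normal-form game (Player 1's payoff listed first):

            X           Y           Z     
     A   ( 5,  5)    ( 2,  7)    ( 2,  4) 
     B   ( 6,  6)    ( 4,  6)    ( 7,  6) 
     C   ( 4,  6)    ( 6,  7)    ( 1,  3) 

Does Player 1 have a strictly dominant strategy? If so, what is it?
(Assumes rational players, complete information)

No strictly dominant strategy exists for Player 1

Work:
A strategy strictly dominates another if it gives a strictly higher payoff against every opponent action. Compare each pair of P1's strategies column-by-column:
  A vs B: [5 vs 6, 2 vs 4, 2 vs 7] → A does not strictly dominate B (column X: 5 ≤ 6)
  A vs C: [5 vs 4, 2 vs 6, 2 vs 1] → A does not strictly dominate C (column Y: 2 ≤ 6)
  B vs A: [6 vs 5, 4 vs 2, 7 vs 2] → B strictly dominates A
  B vs C: [6 vs 4, 4 vs 6, 7 vs 1] → B does not strictly dominate C (column Y: 4 ≤ 6)
  C vs A: [4 vs 5, 6 vs 2, 1 vs 2] → C does not strictly dominate A (column X: 4 ≤ 5)
  C vs B: [4 vs 6, 6 vs 4, 1 vs 7] → C does not strictly dominate B (column X: 4 ≤ 6)
No single strategy strictly dominates all others → no strictly dominant strategy.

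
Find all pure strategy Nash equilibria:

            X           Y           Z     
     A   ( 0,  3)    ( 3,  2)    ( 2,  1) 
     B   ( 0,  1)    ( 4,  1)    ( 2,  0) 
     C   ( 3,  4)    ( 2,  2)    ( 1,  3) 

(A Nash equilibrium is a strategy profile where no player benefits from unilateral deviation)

Nash equilibrium: (B, Y), (C, X)

Work:
Best responses:
  P1 vs X: payoffs [0, 0, 3] → best response C (payoff 3)
  P1 vs Y: payoffs [3, 4, 2] → best response B (payoff 4)
  P1 vs Z: payoffs [2, 2, 1] → best response A/B (payoff 2)
  P2 vs A: payoffs [3, 2, 1] → best response X (payoff 3)
  P2 vs B: payoffs [1, 1, 0] → best response X/Y (payoff 1)
  P2 vs C: payoffs [4, 2, 3] → best response X (payoff 4)
Mutual best responses: (B,Y), (C,X) → Nash equilibria.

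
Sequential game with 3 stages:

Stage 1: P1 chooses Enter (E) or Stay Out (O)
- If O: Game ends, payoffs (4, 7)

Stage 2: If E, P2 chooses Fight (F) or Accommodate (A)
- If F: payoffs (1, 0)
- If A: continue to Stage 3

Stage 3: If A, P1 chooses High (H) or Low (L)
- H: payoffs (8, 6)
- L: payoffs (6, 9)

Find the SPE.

SPE: (E, A, H); Outcome (8, 6)

Work:
Stage 3: P1 chooses H (8 vs 6)
Stage 2: P2: F->0, A->6 (anticipating H). Choose A
Stage 1: P1: O->4, E->8 (anticipating A, H). Choose E
SPE path: E -> A -> H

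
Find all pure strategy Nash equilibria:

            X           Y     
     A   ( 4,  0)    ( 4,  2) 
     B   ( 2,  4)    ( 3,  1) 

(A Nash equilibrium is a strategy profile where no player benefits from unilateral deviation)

Nash equilibrium: (A, Y)

Work:
Best responses:
  P1 vs X: payoffs [4, 2] → best response A (payoff 4)
  P1 vs Y: payoffs [4, 3] → best response A (payoff 4)
  P2 vs A: payoffs [0, 2] → best response Y (payoff 2)
  P2 vs B: payoffs [4, 1] → best response X (payoff 4)
Mutual best responses: (A,Y) → Nash equilibria.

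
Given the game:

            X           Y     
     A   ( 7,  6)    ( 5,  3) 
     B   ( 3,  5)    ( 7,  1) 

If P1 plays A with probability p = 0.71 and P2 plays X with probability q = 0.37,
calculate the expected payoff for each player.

E[P1] = 5.6762, E[P2] = 3.6373

Work:
E[P1] = p·q·π₁(A,X) + p·(1-q)·π₁(A,Y) + (1-p)·q·π₁(B,X) + (1-p)·(1-q)·π₁(B,Y)
= 0.71·0.37·7 + 0.71·0.63·5 + 0.29·0.37·3 + 0.29·0.63·7
= 5.6762

E[P2] = 3.6373 (similar calculation)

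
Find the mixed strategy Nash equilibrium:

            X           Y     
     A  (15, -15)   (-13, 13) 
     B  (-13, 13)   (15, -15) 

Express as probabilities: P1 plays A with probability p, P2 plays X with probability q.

p = 0.5, q = 0.5

Work:
Find probabilities that make opponent indifferent:
P2 chooses q to make P1 indifferent between A and B
P1 chooses p to make P2 indifferent between X and Y
Mixed NE: P1 plays (A: 0.5, B: 0.5), P2 plays (X: 0.5, Y: 0.5)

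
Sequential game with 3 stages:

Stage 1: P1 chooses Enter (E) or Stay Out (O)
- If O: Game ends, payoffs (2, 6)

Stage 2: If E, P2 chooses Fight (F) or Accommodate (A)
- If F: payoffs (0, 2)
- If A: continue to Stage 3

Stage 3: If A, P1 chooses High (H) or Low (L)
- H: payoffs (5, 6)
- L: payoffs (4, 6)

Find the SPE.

SPE: (E, A, H); Outcome (5, 6)

Work:
Stage 3: P1 chooses H (5 vs 4)
Stage 2: P2: F->2, A->6 (anticipating H). Choose A
Stage 1: P1: O->2, E->5 (anticipating A, H). Choose E
SPE path: E -> A -> H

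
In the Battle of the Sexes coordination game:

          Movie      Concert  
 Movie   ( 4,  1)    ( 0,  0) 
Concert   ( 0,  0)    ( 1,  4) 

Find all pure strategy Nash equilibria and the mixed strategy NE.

Pure NE: (Movie, Movie) and (Concert, Concert); Mixed NE: p = 0.8, q = 0.2

Work:
Check pure NE:
(Movie, Movie): (4, 1) - no unilateral deviation beneficial
(Concert, Concert): (1, 4) - no unilateral deviation beneficial
Mixed NE: P1 plays Movie with p = 0.8, P2 plays Movie with q = 0.2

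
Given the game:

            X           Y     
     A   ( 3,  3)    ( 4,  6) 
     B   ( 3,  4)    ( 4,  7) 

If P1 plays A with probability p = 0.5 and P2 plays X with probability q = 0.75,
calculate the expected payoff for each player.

E[P1] = 3.25, E[P2] = 4.25

Work:
E[P1] = p·q·π₁(A,X) + p·(1-q)·π₁(A,Y) + (1-p)·q·π₁(B,X) + (1-p)·(1-q)·π₁(B,Y)
= 0.5·0.75·3 + 0.5·0.25·4 + 0.5·0.75·3 + 0.5·0.25·4
= 3.25

E[P2] = 4.25 (similar calculation)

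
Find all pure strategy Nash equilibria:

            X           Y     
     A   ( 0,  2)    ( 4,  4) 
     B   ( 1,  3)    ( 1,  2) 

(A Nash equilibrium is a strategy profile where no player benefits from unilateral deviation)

Nash equilibrium: (A, Y), (B, X)

Work:
Best responses:
  P1 vs X: payoffs [0, 1] → best response B (payoff 1)
  P1 vs Y: payoffs [4, 1] → best response A (payoff 4)
  P2 vs A: payoffs [2, 4] → best response Y (payoff 4)
  P2 vs B: payoffs [3, 2] → best response X (payoff 3)
Mutual best responses: (A,Y), (B,X) → Nash equilibria.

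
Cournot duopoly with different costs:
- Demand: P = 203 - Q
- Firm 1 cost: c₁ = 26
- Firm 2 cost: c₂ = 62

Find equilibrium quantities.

q₁* = 71.0, q₂* = 35.0

Work:
Reaction: q₁ = (203 - 26 - q₂)/2
Reaction: q₂ = (203 - 62 - q₁)/2
Solve simultaneously:
q₁* = (203 - 2×26 + 62)/3 = 71.0
q₂* = (203 - 2×62 + 26)/3 = 35.0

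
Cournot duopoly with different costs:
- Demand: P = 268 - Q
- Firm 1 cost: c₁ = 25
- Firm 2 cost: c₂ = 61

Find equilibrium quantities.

q₁* = 93.0, q₂* = 57.0

Work:
Reaction: q₁ = (268 - 25 - q₂)/2
Reaction: q₂ = (268 - 61 - q₁)/2
Solve simultaneously:
q₁* = (268 - 2×25 + 61)/3 = 93.0
q₂* = (268 - 2×61 + 25)/3 = 57.0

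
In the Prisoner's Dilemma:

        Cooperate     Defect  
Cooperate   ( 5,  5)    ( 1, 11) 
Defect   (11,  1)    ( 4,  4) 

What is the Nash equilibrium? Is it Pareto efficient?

(Defect, Defect) is NE; not Pareto efficient

Work:
Defect dominates Cooperate for both players:
If P2 cooperates: Defect (11) > Cooperate (5)
If P2 defects: Defect (4) > Cooperate (1)
NE: (Defect, Defect) with payoff (4, 4)
But (Cooperate, Cooperate) = (5, 5) Pareto dominates (4, 4)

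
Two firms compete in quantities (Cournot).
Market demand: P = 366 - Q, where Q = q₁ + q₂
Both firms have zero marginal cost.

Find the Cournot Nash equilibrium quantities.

q₁* = q₂* = 122.0; P* = 122.0

Work:
Profit: π_i = P·q_i = (a - q_i - q_j)·q_i
FOC: ∂π_i/∂q_i = a - 2q_i - q_j = 0
Reaction function: q_i = (366 - q_j)/2
Symmetry: q* = 366/3 = 122.0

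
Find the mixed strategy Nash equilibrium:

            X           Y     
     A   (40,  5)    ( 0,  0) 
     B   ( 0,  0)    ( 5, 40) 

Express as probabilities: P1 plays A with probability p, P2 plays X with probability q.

p = 0.8889, q = 0.1111

Work:
Find probabilities that make opponent indifferent:
P2 chooses q to make P1 indifferent between A and B
P1 chooses p to make P2 indifferent between X and Y
Mixed NE: P1 plays (A: 0.8889, B: 0.1111), P2 plays (X: 0.1111, Y: 0.8889)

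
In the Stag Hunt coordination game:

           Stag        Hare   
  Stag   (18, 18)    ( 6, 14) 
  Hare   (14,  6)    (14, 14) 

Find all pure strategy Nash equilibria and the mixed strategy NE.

Pure NE: (Stag, Stag) and (Hare, Hare); Mixed NE: p = 0.6667, q = 0.6667

Work:
Check pure NE:
(Stag, Stag): (18, 18) - no unilateral deviation beneficial
(Hare, Hare): (14, 14) - no unilateral deviation beneficial
Mixed NE: P1 plays Stag with p = 0.6667, P2 plays Stag with q = 0.6667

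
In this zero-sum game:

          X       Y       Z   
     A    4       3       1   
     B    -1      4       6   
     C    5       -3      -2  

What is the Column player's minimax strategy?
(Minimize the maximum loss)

Column should play Y, value = 4

Work:
Column player minimizes Row's maximum payoff:
Column X: max payoff to Row = 5
Column Y: max payoff to Row = 4
Column Z: max payoff to Row = 6
Minimum is 4, achieved by column Y.
Minimax strategy: Y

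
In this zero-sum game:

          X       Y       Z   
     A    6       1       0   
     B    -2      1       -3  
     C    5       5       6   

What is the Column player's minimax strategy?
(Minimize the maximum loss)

Column should play Y, value = 5

Work:
Column player minimizes Row's maximum payoff:
Column X: max payoff to Row = 6
Column Y: max payoff to Row = 5
Column Z: max payoff to Row = 6
Minimum is 5, achieved by column Y.
Minimax strategy: Y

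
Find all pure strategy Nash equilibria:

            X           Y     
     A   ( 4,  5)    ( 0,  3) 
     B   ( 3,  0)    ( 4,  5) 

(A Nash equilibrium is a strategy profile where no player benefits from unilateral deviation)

Nash equilibrium: (A, X), (B, Y)

Work:
Best responses:
  P1 vs X: payoffs [4, 3] → best response A (payoff 4)
  P1 vs Y: payoffs [0, 4] → best response B (payoff 4)
  P2 vs A: payoffs [5, 3] → best response X (payoff 5)
  P2 vs B: payoffs [0, 5] → best response Y (payoff 5)
Mutual best responses: (A,X), (B,Y) → Nash equilibria.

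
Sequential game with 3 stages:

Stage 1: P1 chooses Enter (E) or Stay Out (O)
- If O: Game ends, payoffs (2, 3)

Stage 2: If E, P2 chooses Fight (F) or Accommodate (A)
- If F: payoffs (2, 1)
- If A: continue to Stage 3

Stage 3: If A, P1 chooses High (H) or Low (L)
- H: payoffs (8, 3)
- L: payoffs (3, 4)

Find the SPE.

SPE: (E, A, H); Outcome (8, 3)

Work:
Stage 3: P1 chooses H (8 vs 3)
Stage 2: P2: F->1, A->3 (anticipating H). Choose A
Stage 1: P1: O->2, E->8 (anticipating A, H). Choose E
SPE path: E -> A -> H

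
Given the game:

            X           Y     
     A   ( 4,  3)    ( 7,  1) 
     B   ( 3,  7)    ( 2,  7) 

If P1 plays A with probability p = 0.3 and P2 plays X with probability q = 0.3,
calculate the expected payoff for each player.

E[P1] = 3.44, E[P2] = 5.38

Work:
E[P1] = p·q·π₁(A,X) + p·(1-q)·π₁(A,Y) + (1-p)·q·π₁(B,X) + (1-p)·(1-q)·π₁(B,Y)
= 0.3·0.3·4 + 0.3·0.7·7 + 0.7·0.3·3 + 0.7·0.7·2
= 3.44

E[P2] = 5.38 (similar calculation)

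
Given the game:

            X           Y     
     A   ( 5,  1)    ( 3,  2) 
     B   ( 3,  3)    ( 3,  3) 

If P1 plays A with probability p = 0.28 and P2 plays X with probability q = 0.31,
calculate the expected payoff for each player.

E[P1] = 3.1736, E[P2] = 2.6332

Work:
E[P1] = p·q·π₁(A,X) + p·(1-q)·π₁(A,Y) + (1-p)·q·π₁(B,X) + (1-p)·(1-q)·π₁(B,Y)
= 0.28·0.31·5 + 0.28·0.69·3 + 0.72·0.31·3 + 0.72·0.69·3
= 3.1736

E[P2] = 2.6332 (similar calculation)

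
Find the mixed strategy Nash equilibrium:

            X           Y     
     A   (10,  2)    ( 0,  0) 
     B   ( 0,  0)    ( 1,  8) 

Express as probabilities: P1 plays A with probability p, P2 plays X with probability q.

p = 0.8, q = 0.0909

Work:
Find probabilities that make opponent indifferent:
P2 chooses q to make P1 indifferent between A and B
P1 chooses p to make P2 indifferent between X and Y
Mixed NE: P1 plays (A: 0.8, B: 0.2), P2 plays (X: 0.0909, Y: 0.9091)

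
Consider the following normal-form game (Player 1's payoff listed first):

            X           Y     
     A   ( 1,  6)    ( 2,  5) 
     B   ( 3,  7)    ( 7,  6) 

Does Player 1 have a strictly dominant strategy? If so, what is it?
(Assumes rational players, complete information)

Yes, Player 1's strictly dominant strategy is B

Work:
A strategy strictly dominates another if it gives a strictly higher payoff against every opponent action. Compare each pair of P1's strategies column-by-column:
  A vs B: [1 vs 3, 2 vs 7] → A does not strictly dominate B (column X: 1 ≤ 3)
  B vs A: [3 vs 1, 7 vs 2] → B strictly dominates A
B strictly dominates every other strategy → strictly dominant.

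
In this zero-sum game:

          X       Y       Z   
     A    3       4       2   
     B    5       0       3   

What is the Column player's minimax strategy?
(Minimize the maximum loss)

Column should play Z, value = 3

Work:
Column player minimizes Row's maximum payoff:
Column X: max payoff to Row = 5
Column Y: max payoff to Row = 4
Column Z: max payoff to Row = 3
Minimum is 3, achieved by column Z.
Minimax strategy: Z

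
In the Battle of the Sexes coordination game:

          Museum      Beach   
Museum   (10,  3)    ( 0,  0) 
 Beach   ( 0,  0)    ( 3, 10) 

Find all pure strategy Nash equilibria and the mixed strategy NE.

Pure NE: (Museum, Museum) and (Beach, Beach); Mixed NE: p = 0.7692, q = 0.2308

Work:
Check pure NE:
(Museum, Museum): (10, 3) - no unilateral deviation beneficial
(Beach, Beach): (3, 10) - no unilateral deviation beneficial
Mixed NE: P1 plays Museum with p = 0.7692, P2 plays Museum with q = 0.2308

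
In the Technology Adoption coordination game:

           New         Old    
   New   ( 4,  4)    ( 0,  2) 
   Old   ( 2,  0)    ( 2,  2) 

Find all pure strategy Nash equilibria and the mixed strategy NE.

Pure NE: (New, New) and (Old, Old); Mixed NE: p = 0.5, q = 0.5

Work:
Check pure NE:
(New, New): (4, 4) - no unilateral deviation beneficial
(Old, Old): (2, 2) - no unilateral deviation beneficial
Mixed NE: P1 plays New with p = 0.5, P2 plays New with q = 0.5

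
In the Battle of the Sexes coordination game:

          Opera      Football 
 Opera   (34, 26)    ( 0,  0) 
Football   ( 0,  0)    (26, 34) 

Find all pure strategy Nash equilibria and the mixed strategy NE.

Pure NE: (Opera, Opera) and (Football, Football); Mixed NE: p = 0.5667, q = 0.4333

Work:
Check pure NE:
(Opera, Opera): (34, 26) - no unilateral deviation beneficial
(Football, Football): (26, 34) - no unilateral deviation beneficial
Mixed NE: P1 plays Opera with p = 0.5667, P2 plays Opera with q = 0.4333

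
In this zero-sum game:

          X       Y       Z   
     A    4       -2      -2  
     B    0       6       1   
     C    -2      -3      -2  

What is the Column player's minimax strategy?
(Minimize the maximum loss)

Column should play Z, value = 1

Work:
Column player minimizes Row's maximum payoff:
Column X: max payoff to Row = 4
Column Y: max payoff to Row = 6
Column Z: max payoff to Row = 1
Minimum is 1, achieved by column Z.
Minimax strategy: Z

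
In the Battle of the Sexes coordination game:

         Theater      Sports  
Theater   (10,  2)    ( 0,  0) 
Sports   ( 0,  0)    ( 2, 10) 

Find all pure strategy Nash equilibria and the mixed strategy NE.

Pure NE: (Theater, Theater) and (Sports, Sports); Mixed NE: p = 0.8333, q = 0.1667

Work:
Check pure NE:
(Theater, Theater): (10, 2) - no unilateral deviation beneficial
(Sports, Sports): (2, 10) - no unilateral deviation beneficial
Mixed NE: P1 plays Theater with p = 0.8333, P2 plays Theater with q = 0.1667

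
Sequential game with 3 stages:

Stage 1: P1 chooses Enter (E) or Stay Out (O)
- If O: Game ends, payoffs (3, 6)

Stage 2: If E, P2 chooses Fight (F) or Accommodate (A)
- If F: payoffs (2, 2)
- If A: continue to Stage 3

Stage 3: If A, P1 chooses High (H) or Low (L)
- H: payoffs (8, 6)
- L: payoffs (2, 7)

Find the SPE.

SPE: (E, A, H); Outcome (8, 6)

Work:
Stage 3: P1 chooses H (8 vs 2)
Stage 2: P2: F->2, A->6 (anticipating H). Choose A
Stage 1: P1: O->3, E->8 (anticipating A, H). Choose E
SPE path: E -> A -> H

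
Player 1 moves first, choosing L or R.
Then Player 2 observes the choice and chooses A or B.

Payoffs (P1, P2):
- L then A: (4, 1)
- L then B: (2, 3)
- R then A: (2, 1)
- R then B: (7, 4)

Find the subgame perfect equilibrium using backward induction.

P1 plays R, P2 plays B after L and B after R; Payoff (7, 4)

Work:
Backward induction:
After L: P2 chooses B → P1 gets 2
After R: P2 chooses B → P1 gets 7
P1 chooses R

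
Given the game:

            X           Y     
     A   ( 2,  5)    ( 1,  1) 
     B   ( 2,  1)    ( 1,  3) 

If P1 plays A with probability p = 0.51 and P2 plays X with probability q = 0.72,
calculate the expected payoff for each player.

E[P1] = 1.72, E[P2] = 2.7432

Work:
E[P1] = p·q·π₁(A,X) + p·(1-q)·π₁(A,Y) + (1-p)·q·π₁(B,X) + (1-p)·(1-q)·π₁(B,Y)
= 0.51·0.72·2 + 0.51·0.28·1 + 0.49·0.72·2 + 0.49·0.28·1
= 1.72

E[P2] = 2.7432 (similar calculation)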